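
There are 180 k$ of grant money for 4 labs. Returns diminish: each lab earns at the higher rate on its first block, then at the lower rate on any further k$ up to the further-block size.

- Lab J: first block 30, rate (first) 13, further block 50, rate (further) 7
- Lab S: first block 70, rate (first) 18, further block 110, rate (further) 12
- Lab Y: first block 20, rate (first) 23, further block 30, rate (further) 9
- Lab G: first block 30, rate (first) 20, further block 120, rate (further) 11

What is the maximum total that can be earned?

Order all 8 blocks by rate: Lab Y/T1 23 > Lab G/T1 20 > Lab S/T1 18 > Lab J/T1 13 > Lab S/T2 12 > Lab G/T2 11 > Lab Y/T2 9 > Lab J/T2 7.
Fill Lab Y T1 block (20 at 23) — 160 left.
Lab G/T1 (20): +30 — 130 left.
Fill Lab S T1 block (70 at 18) — 60 left.
Fill Lab J T1 block (30 at 13) — 30 left.
30 remain; put them into Lab S T2 at 12.
Total = 23×20 + 20×30 + 18×70 + 13×30 + 12×30 = 3070.

3070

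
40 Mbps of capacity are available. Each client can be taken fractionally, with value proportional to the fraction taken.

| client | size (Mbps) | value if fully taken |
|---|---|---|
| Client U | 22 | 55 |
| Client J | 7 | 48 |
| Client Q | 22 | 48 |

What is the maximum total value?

127

Sort by value density: Client J 48/7≈6.86, Client U 55/22≈2.5, Client Q 48/22≈2.18.
All 7 Mbps of Client J fit (value 48) → 33 remain.
Take all of Client U (22 Mbps, value 55) → 11 Mbps left.
11 Mbps left: a 11/22 share of Client Q gives 48×11/22 = 24.
Total value = 127.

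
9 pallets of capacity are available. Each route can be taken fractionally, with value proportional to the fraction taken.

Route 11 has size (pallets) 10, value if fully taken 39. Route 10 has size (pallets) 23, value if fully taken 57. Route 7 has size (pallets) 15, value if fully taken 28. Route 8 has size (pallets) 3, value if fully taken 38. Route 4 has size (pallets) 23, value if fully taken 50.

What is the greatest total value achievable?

61.4

Sort by value density: Route 8 38/3≈12.7, Route 11 39/10≈3.9, Route 10 57/23≈2.48, Route 4 50/23≈2.17, Route 7 28/15≈1.87.
Take all of Route 8 (3 pallets, value 38) → 6 pallets left.
Only 6 pallets remain; take 6/10 of Route 11 for value 39×6/10 = 23.4.
Total value = 61.4.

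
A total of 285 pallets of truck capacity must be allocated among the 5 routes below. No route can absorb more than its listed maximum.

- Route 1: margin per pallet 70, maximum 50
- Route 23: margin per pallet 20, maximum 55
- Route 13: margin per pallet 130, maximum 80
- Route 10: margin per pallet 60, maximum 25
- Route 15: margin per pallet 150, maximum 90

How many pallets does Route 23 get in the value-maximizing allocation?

Order the routes by margin per pallet: Route 15 150 > Route 13 130 > Route 1 70 > Route 10 60 > Route 23 20.
Route 15 takes 90 to reach its cap of 90 ; 195 left.
Route 13 takes 80 to reach its cap of 80 ; 115 left.
Give Route 1 50 to hit its cap of 50 ; 65 left.
Give Route 10 25 to hit its cap of 25 ; 40 left.
Only 40 left; Route 23 takes them to reach 40.

40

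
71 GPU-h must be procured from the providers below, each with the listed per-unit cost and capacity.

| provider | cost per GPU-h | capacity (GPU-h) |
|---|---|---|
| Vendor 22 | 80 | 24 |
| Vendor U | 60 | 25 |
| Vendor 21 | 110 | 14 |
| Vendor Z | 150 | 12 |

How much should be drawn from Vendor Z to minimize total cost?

8

Cheapest first:
Vendor U at 60: take all 25 GPU-h — 46 still needed.
Vendor 22 (80): use full 24 — 22 GPU-h to go.
Vendor 21 at 110: take all 14 GPU-h — 8 still needed.
Vendor Z at 150: take 8 of its 12 — requirement met.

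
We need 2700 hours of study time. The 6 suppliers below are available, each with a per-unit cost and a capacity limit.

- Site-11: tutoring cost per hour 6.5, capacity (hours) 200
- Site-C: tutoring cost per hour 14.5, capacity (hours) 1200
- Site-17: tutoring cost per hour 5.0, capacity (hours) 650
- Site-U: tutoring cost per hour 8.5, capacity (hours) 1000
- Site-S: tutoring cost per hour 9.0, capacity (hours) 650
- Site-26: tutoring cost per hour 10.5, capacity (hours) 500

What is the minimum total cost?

Use suppliers in increasing cost order.
Site-17 at 5.0: take all 650 hours — 2050 still needed.
Site-11 (6.5): use full 200 — 1850 hours to go.
Site-U at 8.5: take all 1000 hours — 850 still needed.
Site-S (9.0): use full 650 — 200 hours to go.
Site-26 (10.5): take the remaining 200 — done.
Site-C: unused.
Cost = 650×5.0 + 200×6.5 + 1000×8.5 + 650×9.0 + 200×10.5 = 21000.

21000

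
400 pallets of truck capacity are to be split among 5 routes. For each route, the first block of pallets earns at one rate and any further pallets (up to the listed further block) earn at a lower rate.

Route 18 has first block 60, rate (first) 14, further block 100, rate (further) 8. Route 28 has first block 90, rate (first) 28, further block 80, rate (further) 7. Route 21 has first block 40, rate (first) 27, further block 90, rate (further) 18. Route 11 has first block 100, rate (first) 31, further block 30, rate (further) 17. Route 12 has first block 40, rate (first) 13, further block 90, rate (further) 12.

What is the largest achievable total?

9530

Rank every tier by rate: Route 11/first 31 > Route 28/first 28 > Route 21/first 27 > Route 21/second 18 > Route 11/second 17 > Route 18/first 14 > Route 12/first 13 > Route 12/second 12 > Route 18/second 8 > Route 28/second 7.
Route 11/first (31): +100 → 300 left.
Fill Route 28 first block (90 at 28) → 210 left.
Fill Route 21 first block (40 at 27) → 170 left.
Route 21 second at 18: fill all 90 → 80 left.
Fill Route 11 second block (30 at 17) → 50 left.
Route 18/first: +50 of 60 at 14; pool empty.
Total = 31×100 + 28×90 + 27×40 + 18×90 + 17×30 + 14×50 = 9530.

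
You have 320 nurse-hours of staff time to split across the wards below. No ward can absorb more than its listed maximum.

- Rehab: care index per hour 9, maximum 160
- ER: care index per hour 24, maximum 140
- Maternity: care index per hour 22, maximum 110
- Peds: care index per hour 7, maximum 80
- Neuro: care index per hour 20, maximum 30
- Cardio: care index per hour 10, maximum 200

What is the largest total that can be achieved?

Rank by care index per hour: ER 24 > Maternity 22 > Neuro 20 > Cardio 10 > Rehab 9 > Peds 7.
ER takes 140 to reach its cap of 140 — 180 left.
Maternity takes 110 to reach its cap of 110 — 70 left.
Neuro: +30 to 30 (cap) — 40 left.
Only 40 left; Cardio takes them to reach 40.
Total = 24×140 + 22×110 + 20×30 + 10×40 = 6780.

6780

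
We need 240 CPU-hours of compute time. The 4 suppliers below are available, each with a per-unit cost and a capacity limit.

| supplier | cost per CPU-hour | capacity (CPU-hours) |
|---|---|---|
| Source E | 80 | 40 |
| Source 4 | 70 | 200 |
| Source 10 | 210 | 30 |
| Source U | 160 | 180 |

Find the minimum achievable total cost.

17200

Use suppliers in increasing cost order.
Source 4 (70): use full 200 — 40 CPU-hours to go.
Source E (80): use full 40 — 0 CPU-hours to go.
Source U, Source 10: unused.
Cost = 200×70 + 40×80 = 17200.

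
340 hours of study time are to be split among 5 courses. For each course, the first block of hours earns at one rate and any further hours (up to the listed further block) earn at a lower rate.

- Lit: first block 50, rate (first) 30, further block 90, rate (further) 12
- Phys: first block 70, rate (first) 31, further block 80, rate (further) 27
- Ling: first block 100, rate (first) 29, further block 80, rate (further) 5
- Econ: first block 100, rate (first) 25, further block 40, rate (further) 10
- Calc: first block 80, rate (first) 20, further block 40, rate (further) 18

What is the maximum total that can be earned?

9730

Treat each block as its own option and order by rate: Phys/T1 31 > Lit/T1 30 > Ling/T1 29 > Phys/T2 27 > Econ/T1 25 > Calc/T1 20 > Calc/T2 18 > Lit/T2 12 > Econ/T2 10 > Ling/T2 5.
Fill Phys T1 block (70 at 31) → 270 left.
Lit T1 at 30: fill all 50 → 220 left.
Ling T1 at 29: fill all 100 → 120 left.
Phys/T2 (27): +80 → 40 left.
Econ/T1: +40 of 100 at 25; pool empty.
Total = 31×70 + 30×50 + 29×100 + 27×80 + 25×40 = 9730.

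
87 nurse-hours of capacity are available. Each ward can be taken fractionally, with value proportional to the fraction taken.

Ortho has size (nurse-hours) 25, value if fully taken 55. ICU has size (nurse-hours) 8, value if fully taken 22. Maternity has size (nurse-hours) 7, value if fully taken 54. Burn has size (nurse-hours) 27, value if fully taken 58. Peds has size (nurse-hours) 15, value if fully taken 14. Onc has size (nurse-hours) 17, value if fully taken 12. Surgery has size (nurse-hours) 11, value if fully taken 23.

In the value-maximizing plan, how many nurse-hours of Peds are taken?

9

Sort by value density: Maternity 54/7≈7.71, ICU 22/8≈2.75, Ortho 55/25≈2.2, Burn 58/27≈2.15, Surgery 23/11≈2.09, Peds 14/15≈0.933, Onc 12/17≈0.706.
Maternity: take in full, 7 nurse-hours for value 54 → 80 left.
Take all of ICU (8 nurse-hours, value 22) → 72 nurse-hours left.
All 25 nurse-hours of Ortho fit (value 55) → 47 remain.
Burn: take in full, 27 nurse-hours for value 58 → 20 left.
All 11 nurse-hours of Surgery fit (value 23) → 9 remain.
Fill the last 9 nurse-hours with part of Peds: 9/15 of it earns 8.4.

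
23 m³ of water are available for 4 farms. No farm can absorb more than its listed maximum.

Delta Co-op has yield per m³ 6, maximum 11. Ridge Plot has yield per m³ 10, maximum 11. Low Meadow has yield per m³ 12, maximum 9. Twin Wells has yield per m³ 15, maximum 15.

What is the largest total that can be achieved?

Highest yield per m³ first: Twin Wells 15 > Low Meadow 12 > Ridge Plot 10 > Delta Co-op 6.
Give Twin Wells 15 to hit its cap of 15 ; 8 left.
Low Meadow: +8 (room for 9) → 8. Pool exhausted.
Total = 12×8 + 15×15 = 321.

321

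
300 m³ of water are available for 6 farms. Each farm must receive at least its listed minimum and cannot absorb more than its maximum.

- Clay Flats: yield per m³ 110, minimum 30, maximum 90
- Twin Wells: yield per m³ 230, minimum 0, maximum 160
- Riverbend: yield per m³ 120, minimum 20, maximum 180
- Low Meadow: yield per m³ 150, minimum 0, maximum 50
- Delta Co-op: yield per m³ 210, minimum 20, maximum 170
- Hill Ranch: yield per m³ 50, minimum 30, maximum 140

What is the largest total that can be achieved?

Meeting every minimum uses 30+0+20+0+20+30 = 100 m³, leaving 200.
Highest yield per m³ first: Twin Wells 230 > Delta Co-op 210 > Low Meadow 150 > Riverbend 120 > Clay Flats 110 > Hill Ranch 50.
Twin Wells takes 160 more to reach its cap of 160 ; 40 left.
Only 40 left; Delta Co-op takes them to reach 60.
Total = 110×30 + 230×160 + 120×20 + 210×60 + 50×30 = 56600.

56600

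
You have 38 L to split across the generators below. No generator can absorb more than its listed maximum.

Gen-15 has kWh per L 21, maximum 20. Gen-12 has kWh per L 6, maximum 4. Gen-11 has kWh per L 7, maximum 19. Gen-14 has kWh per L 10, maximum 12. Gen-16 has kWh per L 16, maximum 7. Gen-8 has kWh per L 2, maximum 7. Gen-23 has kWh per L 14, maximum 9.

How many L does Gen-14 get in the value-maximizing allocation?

2

Order the generators by kWh per L: Gen-15 21 > Gen-16 16 > Gen-23 14 > Gen-14 10 > Gen-11 7 > Gen-12 6 > Gen-8 2.
Give Gen-15 20 to hit its cap of 20 → 18 left.
Gen-16 takes 7 to reach its cap of 7 → 11 left.
Give Gen-23 9 to hit its cap of 9 → 2 left.
Gen-14: +2 (room for 12) → 2. Pool exhausted.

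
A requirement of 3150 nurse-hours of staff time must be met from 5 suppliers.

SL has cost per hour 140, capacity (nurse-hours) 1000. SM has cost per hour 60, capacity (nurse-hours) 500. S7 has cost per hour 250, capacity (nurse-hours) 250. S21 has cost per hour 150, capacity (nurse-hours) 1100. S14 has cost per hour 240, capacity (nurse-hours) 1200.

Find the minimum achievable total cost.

467000

Cheapest first:
SM (60): use full 500 ; 2650 nurse-hours to go.
SL at 140: take all 1000 nurse-hours ; 1650 still needed.
S21 (150): use full 1100 ; 550 nurse-hours to go.
Take 550 from S14 at 240 to finish.
S7: unused.
Cost = 500×60 + 1000×140 + 1100×150 + 550×240 = 467000.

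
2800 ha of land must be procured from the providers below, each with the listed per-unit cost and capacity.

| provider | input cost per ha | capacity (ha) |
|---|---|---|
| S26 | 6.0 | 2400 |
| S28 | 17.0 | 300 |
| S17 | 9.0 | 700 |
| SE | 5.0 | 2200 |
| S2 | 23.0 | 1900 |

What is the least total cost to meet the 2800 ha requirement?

Cheapest first:
SE at 5.0: take all 2200 ha → 600 still needed.
Take 600 from S26 at 6.0 to finish.
S17, S28, S2: unused.
Cost = 2200×5.0 + 600×6.0 = 14600.

14600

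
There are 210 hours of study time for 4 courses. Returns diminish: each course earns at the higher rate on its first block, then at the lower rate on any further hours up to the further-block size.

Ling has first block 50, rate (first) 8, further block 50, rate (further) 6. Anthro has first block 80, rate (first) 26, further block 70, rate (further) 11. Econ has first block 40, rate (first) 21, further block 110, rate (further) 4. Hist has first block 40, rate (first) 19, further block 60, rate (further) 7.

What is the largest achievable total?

4230

Order all 8 blocks by rate: Anthro/T1 26 > Econ/T1 21 > Hist/T1 19 > Anthro/T2 11 > Ling/T1 8 > Hist/T2 7 > Ling/T2 6 > Econ/T2 4.
Fill Anthro T1 block (80 at 26) → 130 left.
Econ T1 at 21: fill all 40 → 90 left.
Hist T1 at 19: fill all 40 → 50 left.
Anthro/T2: +50 of 70 at 11; pool empty.
Total = 26×80 + 21×40 + 19×40 + 11×50 = 4230.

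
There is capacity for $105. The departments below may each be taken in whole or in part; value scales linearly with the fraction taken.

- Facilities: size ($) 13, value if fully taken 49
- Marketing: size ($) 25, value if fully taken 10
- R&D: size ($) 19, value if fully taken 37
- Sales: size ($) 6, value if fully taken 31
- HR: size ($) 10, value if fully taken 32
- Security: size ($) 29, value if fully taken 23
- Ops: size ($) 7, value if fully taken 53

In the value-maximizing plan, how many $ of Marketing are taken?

21

Sort by value density: Ops 53/7≈7.57, Sales 31/6≈5.17, Facilities 49/13≈3.77, HR 32/10≈3.2, R&D 37/19≈1.95, Security 23/29≈0.793, Marketing 10/25≈0.4.
All 7 $ of Ops fit (value 53) — 98 remain.
Take all of Sales (6 $, value 31) — 92 $ left.
Take all of Facilities (13 $, value 49) — 79 $ left.
Take all of HR (10 $, value 32) — 69 $ left.
R&D: take in full, 19 $ for value 37 — 50 left.
Take all of Security (29 $, value 23) — 21 $ left.
21 $ left: a 21/25 share of Marketing gives 10×21/25 = 8.4.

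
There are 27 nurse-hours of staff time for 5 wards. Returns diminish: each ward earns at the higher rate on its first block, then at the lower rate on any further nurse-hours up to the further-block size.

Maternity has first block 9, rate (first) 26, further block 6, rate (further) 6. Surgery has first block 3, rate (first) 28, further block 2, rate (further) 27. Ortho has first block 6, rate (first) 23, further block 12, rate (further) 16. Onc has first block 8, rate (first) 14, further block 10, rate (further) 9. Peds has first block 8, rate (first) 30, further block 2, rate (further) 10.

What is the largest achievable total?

727

Rank every tier by rate: Peds/first 30 > Surgery/first 28 > Surgery/second 27 > Maternity/first 26 > Ortho/first 23 > Ortho/second 16 > Onc/first 14 > Peds/second 10 > Onc/second 9 > Maternity/second 6.
Peds first at 30: fill all 8 → 19 left.
Surgery first at 28: fill all 3 → 16 left.
Fill Surgery second block (2 at 27) → 14 left.
Fill Maternity first block (9 at 26) → 5 left.
Ortho/first: +5 of 6 at 23; pool empty.
Total = 30×8 + 28×3 + 27×2 + 26×9 + 23×5 = 727.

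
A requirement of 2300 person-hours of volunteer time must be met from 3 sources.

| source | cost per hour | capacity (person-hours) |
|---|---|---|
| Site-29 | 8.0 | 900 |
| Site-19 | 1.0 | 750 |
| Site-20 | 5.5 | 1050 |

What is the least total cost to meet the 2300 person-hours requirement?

10525

Cheapest first:
Site-19 (1.0): use full 750 ; 1550 person-hours to go.
Site-20 at 5.5: take all 1050 person-hours ; 500 still needed.
Site-29 at 8.0: take 500 of its 900 ; requirement met.
Cost = 750×1.0 + 1050×5.5 + 500×8.0 = 10525.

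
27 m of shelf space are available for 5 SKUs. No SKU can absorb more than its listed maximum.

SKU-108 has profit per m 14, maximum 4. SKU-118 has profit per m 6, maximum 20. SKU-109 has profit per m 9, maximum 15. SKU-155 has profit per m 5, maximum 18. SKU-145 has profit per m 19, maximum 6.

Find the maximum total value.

Order the SKUs by profit per m: SKU-145 19 > SKU-108 14 > SKU-109 9 > SKU-118 6 > SKU-155 5.
Give SKU-145 6 to hit its cap of 6 → 21 left.
SKU-108: +4 to 4 (cap) → 17 left.
SKU-109: +15 to 15 (cap) → 2 left.
Only 2 left; SKU-118 takes them to reach 2.
Total = 14×4 + 6×2 + 9×15 + 19×6 = 317.

317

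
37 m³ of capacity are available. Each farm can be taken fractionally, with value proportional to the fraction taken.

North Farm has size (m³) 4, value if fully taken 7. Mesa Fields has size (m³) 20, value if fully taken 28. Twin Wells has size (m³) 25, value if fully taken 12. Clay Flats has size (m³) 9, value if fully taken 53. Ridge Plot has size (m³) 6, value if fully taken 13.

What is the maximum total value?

Sort by value density: Clay Flats 53/9≈5.89, Ridge Plot 13/6≈2.17, North Farm 7/4≈1.75, Mesa Fields 28/20≈1.4, Twin Wells 12/25≈0.48.
Take all of Clay Flats (9 m³, value 53) ; 28 m³ left.
Ridge Plot: take in full, 6 m³ for value 13 ; 22 left.
Take all of North Farm (4 m³, value 7) ; 18 m³ left.
18 m³ left: a 18/20 share of Mesa Fields gives 28×18/20 = 25.2.
Total value = 98.2.

98.2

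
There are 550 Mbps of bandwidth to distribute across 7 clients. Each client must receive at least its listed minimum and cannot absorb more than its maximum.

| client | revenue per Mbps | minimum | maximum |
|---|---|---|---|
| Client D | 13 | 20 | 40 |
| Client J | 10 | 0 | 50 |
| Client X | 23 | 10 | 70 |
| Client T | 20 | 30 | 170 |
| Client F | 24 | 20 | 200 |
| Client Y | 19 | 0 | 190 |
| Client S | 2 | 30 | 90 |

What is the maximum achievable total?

Meeting every minimum uses 20+0+10+30+20+0+30 = 110 Mbps, leaving 440.
Highest revenue per Mbps first: Client F 24 > Client X 23 > Client T 20 > Client Y 19 > Client D 13 > Client J 10 > Client S 2.
Client F takes 180 more to reach its cap of 200 ; 260 left.
Client X: +60 to 70 (cap) ; 200 left.
Give Client T 140 more to hit its cap of 170 ; 60 left.
Client Y: +60 (room for 190) → 60. Pool exhausted.
Total = 13×20 + 23×70 + 20×170 + 24×200 + 19×60 + 2×30 = 11270.

11270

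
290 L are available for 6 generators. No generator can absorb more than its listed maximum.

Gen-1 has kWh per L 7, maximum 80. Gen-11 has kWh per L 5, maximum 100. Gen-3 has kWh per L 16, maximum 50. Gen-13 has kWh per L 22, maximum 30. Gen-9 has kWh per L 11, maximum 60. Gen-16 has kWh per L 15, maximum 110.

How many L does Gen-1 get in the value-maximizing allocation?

Order the generators by kWh per L: Gen-13 22 > Gen-3 16 > Gen-16 15 > Gen-9 11 > Gen-1 7 > Gen-11 5.
Gen-13 takes 30 to reach its cap of 30 ; 260 left.
Gen-3 takes 50 to reach its cap of 50 ; 210 left.
Give Gen-16 110 to hit its cap of 110 ; 100 left.
Give Gen-9 60 to hit its cap of 60 ; 40 left.
Gen-1: +40 (room for 80) → 40. Pool exhausted.

40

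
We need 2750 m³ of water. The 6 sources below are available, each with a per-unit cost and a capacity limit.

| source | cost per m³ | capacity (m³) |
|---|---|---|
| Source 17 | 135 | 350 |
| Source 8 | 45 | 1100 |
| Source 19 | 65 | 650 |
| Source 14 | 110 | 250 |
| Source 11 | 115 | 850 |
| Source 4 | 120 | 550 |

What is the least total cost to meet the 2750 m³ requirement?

205500

Use sources in increasing cost order.
Take 1100 from Source 8 at 45 ; need 1650 more.
Source 19 (65): use full 650 ; 1000 m³ to go.
Source 14 (110): use full 250 ; 750 m³ to go.
Source 11 (115): take the remaining 750 ; done.
Source 4, Source 17: unused.
Cost = 1100×45 + 650×65 + 250×110 + 750×115 = 205500.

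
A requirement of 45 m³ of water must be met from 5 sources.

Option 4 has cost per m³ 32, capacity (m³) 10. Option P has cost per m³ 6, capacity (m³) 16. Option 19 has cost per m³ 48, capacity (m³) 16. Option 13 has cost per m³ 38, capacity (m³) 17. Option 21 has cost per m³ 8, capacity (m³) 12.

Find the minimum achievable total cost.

Fill from the cheapest source first.
Take 16 from Option P at 6 → need 29 more.
Take 12 from Option 21 at 8 → need 17 more.
Option 4 (32): use full 10 → 7 m³ to go.
Option 13 at 38: take 7 of its 17 → requirement met.
Option 19: unused.
Cost = 16×6 + 12×8 + 10×32 + 7×38 = 778.

778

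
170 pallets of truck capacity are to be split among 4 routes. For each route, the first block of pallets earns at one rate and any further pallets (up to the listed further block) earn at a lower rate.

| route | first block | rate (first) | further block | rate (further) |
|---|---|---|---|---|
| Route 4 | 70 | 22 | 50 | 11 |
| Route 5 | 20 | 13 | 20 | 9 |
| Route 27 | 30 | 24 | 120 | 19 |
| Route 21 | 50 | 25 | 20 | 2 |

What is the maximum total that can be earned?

Treat each block as its own option and order by rate: Route 21/tier1 25 > Route 27/tier1 24 > Route 4/tier1 22 > Route 27/tier2 19 > Route 5/tier1 13 > Route 4/tier2 11 > Route 5/tier2 9 > Route 21/tier2 2.
Fill Route 21 tier1 block (50 at 25) — 120 left.
Fill Route 27 tier1 block (30 at 24) — 90 left.
Fill Route 4 tier1 block (70 at 22) — 20 left.
20 remain; put them into Route 27 tier2 at 19.
Total = 25×50 + 24×30 + 22×70 + 19×20 = 3890.

3890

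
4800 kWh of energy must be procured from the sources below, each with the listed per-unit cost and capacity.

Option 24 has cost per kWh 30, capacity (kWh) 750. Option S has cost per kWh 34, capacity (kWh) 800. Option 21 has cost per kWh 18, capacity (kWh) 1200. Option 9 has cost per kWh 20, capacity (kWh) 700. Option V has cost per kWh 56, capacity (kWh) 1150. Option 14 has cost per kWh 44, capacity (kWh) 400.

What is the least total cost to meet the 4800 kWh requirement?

156100

Fill from the cheapest source first.
Option 21 (18): use full 1200 → 3600 kWh to go.
Option 9 (20): use full 700 → 2900 kWh to go.
Option 24 at 30: take all 750 kWh → 2150 still needed.
Take 800 from Option S at 34 → need 1350 more.
Option 14 at 44: take all 400 kWh → 950 still needed.
Option V (56): take the remaining 950 → done.
Cost = 1200×18 + 700×20 + 750×30 + 800×34 + 400×44 + 950×56 = 156100.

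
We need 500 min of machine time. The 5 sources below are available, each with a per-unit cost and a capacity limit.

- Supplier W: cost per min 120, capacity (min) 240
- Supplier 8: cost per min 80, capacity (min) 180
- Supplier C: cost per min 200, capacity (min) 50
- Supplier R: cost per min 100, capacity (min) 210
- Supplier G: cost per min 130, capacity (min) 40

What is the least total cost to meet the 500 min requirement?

Cheapest first:
Supplier 8 at 80: take all 180 min → 320 still needed.
Take 210 from Supplier R at 100 → need 110 more.
Supplier W (120): take the remaining 110 → done.
Supplier G, Supplier C: unused.
Cost = 180×80 + 210×100 + 110×120 = 48600.

48600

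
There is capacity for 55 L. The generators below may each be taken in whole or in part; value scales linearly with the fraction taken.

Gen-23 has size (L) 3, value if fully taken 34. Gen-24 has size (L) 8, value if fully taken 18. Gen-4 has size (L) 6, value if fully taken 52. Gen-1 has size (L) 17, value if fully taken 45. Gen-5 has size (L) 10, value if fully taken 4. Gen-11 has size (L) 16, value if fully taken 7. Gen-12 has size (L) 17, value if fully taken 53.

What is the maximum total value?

203.75

Rank by value-to-size ratio: Gen-23 34/3≈11.3, Gen-4 52/6≈8.67, Gen-12 53/17≈3.12, Gen-1 45/17≈2.65, Gen-24 18/8≈2.25, Gen-11 7/16≈0.438, Gen-5 4/10≈0.4.
All 3 L of Gen-23 fit (value 34) → 52 remain.
All 6 L of Gen-4 fit (value 52) → 46 remain.
Gen-12: take in full, 17 L for value 53 → 29 left.
All 17 L of Gen-1 fit (value 45) → 12 remain.
All 8 L of Gen-24 fit (value 18) → 4 remain.
Fill the last 4 L with part of Gen-11: 4/16 of it earns 1.75.
Total value = 203.75.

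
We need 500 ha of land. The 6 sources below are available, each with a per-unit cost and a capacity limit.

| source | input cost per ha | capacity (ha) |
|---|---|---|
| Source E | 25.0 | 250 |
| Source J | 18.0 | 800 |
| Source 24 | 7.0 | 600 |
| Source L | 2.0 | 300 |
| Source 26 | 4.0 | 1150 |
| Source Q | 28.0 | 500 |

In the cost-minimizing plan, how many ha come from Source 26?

Use sources in increasing cost order.
Source L (2.0): use full 300 ; 200 ha to go.
Take 200 from Source 26 at 4.0 to finish.
Source 24, Source J, Source E, Source Q: unused.

200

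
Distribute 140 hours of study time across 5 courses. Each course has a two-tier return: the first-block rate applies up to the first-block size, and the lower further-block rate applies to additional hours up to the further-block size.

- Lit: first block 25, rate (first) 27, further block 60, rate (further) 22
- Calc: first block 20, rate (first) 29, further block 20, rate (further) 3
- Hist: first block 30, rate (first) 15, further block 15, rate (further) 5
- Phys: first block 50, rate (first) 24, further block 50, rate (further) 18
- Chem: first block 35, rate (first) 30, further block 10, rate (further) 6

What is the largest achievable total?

3725

Rank every tier by rate: Chem/T1 30 > Calc/T1 29 > Lit/T1 27 > Phys/T1 24 > Lit/T2 22 > Phys/T2 18 > Hist/T1 15 > Chem/T2 6 > Hist/T2 5 > Calc/T2 3.
Fill Chem T1 block (35 at 30) → 105 left.
Calc T1 at 29: fill all 20 → 85 left.
Lit T1 at 27: fill all 25 → 60 left.
Phys T1 at 24: fill all 50 → 10 left.
Lit/T2: +10 of 60 at 22; pool empty.
Total = 30×35 + 29×20 + 27×25 + 24×50 + 22×10 = 3725.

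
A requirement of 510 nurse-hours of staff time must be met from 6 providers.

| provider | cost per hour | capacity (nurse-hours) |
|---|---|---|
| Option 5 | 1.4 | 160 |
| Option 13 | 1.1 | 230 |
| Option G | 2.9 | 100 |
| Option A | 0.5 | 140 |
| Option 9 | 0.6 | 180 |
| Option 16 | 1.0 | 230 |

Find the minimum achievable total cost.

368

Use providers in increasing cost order.
Take 140 from Option A at 0.5 ; need 370 more.
Take 180 from Option 9 at 0.6 ; need 190 more.
Take 190 from Option 16 at 1.0 to finish.
Option 13, Option 5, Option G: unused.
Cost = 140×0.5 + 180×0.6 + 190×1.0 = 368.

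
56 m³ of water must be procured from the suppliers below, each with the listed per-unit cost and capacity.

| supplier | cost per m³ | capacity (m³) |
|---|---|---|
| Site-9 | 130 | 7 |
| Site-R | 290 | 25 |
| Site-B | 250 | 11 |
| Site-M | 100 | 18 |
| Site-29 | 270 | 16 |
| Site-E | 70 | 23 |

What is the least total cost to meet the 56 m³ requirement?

Cheapest first:
Take 23 from Site-E at 70 → need 33 more.
Site-M (100): use full 18 → 15 m³ to go.
Site-9 at 130: take all 7 m³ → 8 still needed.
Site-B (250): take the remaining 8 → done.
Site-29, Site-R: unused.
Cost = 23×70 + 18×100 + 7×130 + 8×250 = 6320.

6320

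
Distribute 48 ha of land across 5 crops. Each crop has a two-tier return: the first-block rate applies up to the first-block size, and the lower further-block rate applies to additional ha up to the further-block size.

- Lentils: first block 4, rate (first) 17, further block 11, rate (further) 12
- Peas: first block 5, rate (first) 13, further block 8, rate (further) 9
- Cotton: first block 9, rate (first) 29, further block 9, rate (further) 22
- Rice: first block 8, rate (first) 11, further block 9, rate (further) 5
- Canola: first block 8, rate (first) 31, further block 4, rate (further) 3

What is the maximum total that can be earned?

994

Treat each block as its own option and order by rate: Canola/tier1 31 > Cotton/tier1 29 > Cotton/tier2 22 > Lentils/tier1 17 > Peas/tier1 13 > Lentils/tier2 12 > Rice/tier1 11 > Peas/tier2 9 > Rice/tier2 5 > Canola/tier2 3.
Canola/tier1 (31): +8 → 40 left.
Fill Cotton tier1 block (9 at 29) → 31 left.
Cotton tier2 at 22: fill all 9 → 22 left.
Fill Lentils tier1 block (4 at 17) → 18 left.
Peas/tier1 (13): +5 → 13 left.
Fill Lentils tier2 block (11 at 12) → 2 left.
2 remain; put them into Rice tier1 at 11.
Total = 31×8 + 29×9 + 22×9 + 17×4 + 13×5 + 12×11 + 11×2 = 994.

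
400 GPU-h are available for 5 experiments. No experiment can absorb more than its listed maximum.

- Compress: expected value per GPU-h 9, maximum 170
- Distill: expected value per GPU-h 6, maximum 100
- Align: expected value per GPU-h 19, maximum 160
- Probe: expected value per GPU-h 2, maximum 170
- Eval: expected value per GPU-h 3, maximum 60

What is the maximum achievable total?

4990

Rank by expected value per GPU-h: Align 19 > Compress 9 > Distill 6 > Eval 3 > Probe 2.
Give Align 160 to hit its cap of 160 → 240 left.
Compress takes 170 to reach its cap of 170 → 70 left.
Distill has room for 100 but only 70 remain, so it gets 70.
Total = 9×170 + 6×70 + 19×160 = 4990.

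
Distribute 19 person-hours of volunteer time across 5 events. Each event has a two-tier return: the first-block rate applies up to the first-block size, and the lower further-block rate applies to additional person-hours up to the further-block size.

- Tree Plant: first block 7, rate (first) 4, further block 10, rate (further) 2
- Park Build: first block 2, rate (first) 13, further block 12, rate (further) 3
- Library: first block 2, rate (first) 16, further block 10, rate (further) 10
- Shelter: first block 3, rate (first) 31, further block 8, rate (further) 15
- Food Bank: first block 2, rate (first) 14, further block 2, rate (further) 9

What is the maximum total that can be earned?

319

Treat each block as its own option and order by rate: Shelter/tier1 31 > Library/tier1 16 > Shelter/tier2 15 > Food Bank/tier1 14 > Park Build/tier1 13 > Library/tier2 10 > Food Bank/tier2 9 > Tree Plant/tier1 4 > Park Build/tier2 3 > Tree Plant/tier2 2.
Fill Shelter tier1 block (3 at 31) — 16 left.
Library tier1 at 16: fill all 2 — 14 left.
Shelter/tier2 (15): +8 — 6 left.
Food Bank/tier1 (14): +2 — 4 left.
Park Build tier1 at 13: fill all 2 — 2 left.
Library/tier2: +2 of 10 at 10; pool empty.
Total = 31×3 + 16×2 + 15×8 + 14×2 + 13×2 + 10×2 = 319.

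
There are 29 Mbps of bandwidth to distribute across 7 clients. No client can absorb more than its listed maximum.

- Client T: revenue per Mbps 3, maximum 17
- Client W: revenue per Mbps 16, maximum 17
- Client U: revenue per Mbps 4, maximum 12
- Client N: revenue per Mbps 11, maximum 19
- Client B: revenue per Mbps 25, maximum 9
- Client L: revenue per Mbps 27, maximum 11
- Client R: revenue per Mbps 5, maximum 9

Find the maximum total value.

Highest revenue per Mbps first: Client L 27 > Client B 25 > Client W 16 > Client N 11 > Client R 5 > Client U 4 > Client T 3.
Client L takes 11 to reach its cap of 11 ; 18 left.
Client B: +9 to 9 (cap) ; 9 left.
Client W: +9 (room for 17) → 9. Pool exhausted.
Total = 16×9 + 25×9 + 27×11 = 666.

666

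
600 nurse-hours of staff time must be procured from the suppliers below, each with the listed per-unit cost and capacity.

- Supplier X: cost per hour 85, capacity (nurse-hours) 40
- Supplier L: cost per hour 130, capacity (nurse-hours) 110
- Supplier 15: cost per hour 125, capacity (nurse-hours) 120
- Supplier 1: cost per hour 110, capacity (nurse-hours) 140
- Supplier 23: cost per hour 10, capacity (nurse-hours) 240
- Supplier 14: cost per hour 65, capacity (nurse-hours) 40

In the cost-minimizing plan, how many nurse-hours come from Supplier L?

Use suppliers in increasing cost order.
Supplier 23 (10): use full 240 → 360 nurse-hours to go.
Supplier 14 (65): use full 40 → 320 nurse-hours to go.
Take 40 from Supplier X at 85 → need 280 more.
Supplier 1 (110): use full 140 → 140 nurse-hours to go.
Take 120 from Supplier 15 at 125 → need 20 more.
Supplier L at 130: take 20 of its 110 → requirement met.

20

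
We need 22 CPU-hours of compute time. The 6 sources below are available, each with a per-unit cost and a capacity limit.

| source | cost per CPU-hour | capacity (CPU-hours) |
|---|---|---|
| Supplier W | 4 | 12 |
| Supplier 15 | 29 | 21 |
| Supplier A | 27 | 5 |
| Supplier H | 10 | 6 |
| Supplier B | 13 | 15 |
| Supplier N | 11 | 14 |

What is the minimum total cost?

Use sources in increasing cost order.
Supplier W at 4: take all 12 CPU-hours — 10 still needed.
Take 6 from Supplier H at 10 — need 4 more.
Supplier N at 11: take 4 of its 14 — requirement met.
Supplier B, Supplier A, Supplier 15: unused.
Cost = 12×4 + 6×10 + 4×11 = 152.

152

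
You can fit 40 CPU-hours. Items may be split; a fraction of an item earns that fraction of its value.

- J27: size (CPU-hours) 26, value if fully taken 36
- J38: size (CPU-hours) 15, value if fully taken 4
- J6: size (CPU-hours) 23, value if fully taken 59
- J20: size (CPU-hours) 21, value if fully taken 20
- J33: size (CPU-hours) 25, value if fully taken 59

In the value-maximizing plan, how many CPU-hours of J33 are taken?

17

Rank by value-to-size ratio: J6 59/23≈2.57, J33 59/25≈2.36, J27 36/26≈1.38, J20 20/21≈0.952, J38 4/15≈0.267.
All 23 CPU-hours of J6 fit (value 59) — 17 remain.
17 CPU-hours left: a 17/25 share of J33 gives 59×17/25 = 40.12.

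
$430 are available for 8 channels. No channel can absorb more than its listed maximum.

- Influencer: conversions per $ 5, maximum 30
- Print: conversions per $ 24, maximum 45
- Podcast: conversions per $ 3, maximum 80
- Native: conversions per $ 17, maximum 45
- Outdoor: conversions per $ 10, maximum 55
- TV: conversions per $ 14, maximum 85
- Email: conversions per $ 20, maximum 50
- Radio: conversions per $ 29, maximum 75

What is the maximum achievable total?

7045

Highest conversions per $ first: Radio 29 > Print 24 > Email 20 > Native 17 > TV 14 > Outdoor 10 > Influencer 5 > Podcast 3.
Radio: +75 to 75 (cap) ; 355 left.
Print: +45 to 45 (cap) ; 310 left.
Email: +50 to 50 (cap) ; 260 left.
Native: +45 to 45 (cap) ; 215 left.
TV: +85 to 85 (cap) ; 130 left.
Give Outdoor 55 to hit its cap of 55 ; 75 left.
Influencer: +30 to 30 (cap) ; 45 left.
Only 45 left; Podcast takes them to reach 45.
Total = 5×30 + 24×45 + 3×45 + 17×45 + 10×55 + 14×85 + 20×50 + 29×75 = 7045.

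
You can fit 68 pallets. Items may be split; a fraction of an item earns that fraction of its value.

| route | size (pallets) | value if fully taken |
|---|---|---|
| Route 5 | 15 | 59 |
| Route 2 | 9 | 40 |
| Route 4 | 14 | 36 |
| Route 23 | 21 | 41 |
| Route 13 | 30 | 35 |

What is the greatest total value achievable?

Rank by value-to-size ratio: Route 2 40/9≈4.44, Route 5 59/15≈3.93, Route 4 36/14≈2.57, Route 23 41/21≈1.95, Route 13 35/30≈1.17.
Take all of Route 2 (9 pallets, value 40) → 59 pallets left.
Take all of Route 5 (15 pallets, value 59) → 44 pallets left.
Take all of Route 4 (14 pallets, value 36) → 30 pallets left.
Take all of Route 23 (21 pallets, value 41) → 9 pallets left.
9 pallets left: a 9/30 share of Route 13 gives 35×9/30 = 10.5.
Total value = 186.5.

186.5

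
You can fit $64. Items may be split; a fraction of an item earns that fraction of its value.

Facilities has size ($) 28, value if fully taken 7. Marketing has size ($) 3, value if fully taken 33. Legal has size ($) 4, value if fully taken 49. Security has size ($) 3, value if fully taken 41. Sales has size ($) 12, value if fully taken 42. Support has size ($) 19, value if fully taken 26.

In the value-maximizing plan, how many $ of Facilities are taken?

Sort by value density: Security 41/3≈13.7, Legal 49/4≈12.2, Marketing 33/3≈11, Sales 42/12≈3.5, Support 26/19≈1.37, Facilities 7/28≈0.25.
Security: take in full, 3 $ for value 41 → 61 left.
Legal: take in full, 4 $ for value 49 → 57 left.
Marketing: take in full, 3 $ for value 33 → 54 left.
Take all of Sales (12 $, value 42) → 42 $ left.
Support: take in full, 19 $ for value 26 → 23 left.
Only 23 $ remain; take 23/28 of Facilities for value 7×23/28 = 5.75.

23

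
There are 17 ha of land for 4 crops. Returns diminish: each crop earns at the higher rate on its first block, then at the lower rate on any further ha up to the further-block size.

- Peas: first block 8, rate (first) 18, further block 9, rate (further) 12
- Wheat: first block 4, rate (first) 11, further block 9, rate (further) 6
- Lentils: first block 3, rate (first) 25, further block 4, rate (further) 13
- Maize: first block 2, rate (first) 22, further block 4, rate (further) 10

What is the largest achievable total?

Rank every tier by rate: Lentils/tier1 25 > Maize/tier1 22 > Peas/tier1 18 > Lentils/tier2 13 > Peas/tier2 12 > Wheat/tier1 11 > Maize/tier2 10 > Wheat/tier2 6.
Lentils tier1 at 25: fill all 3 ; 14 left.
Maize tier1 at 22: fill all 2 ; 12 left.
Fill Peas tier1 block (8 at 18) ; 4 left.
Lentils tier2 at 13: fill all 4 ; 0 left.
Total = 25×3 + 22×2 + 18×8 + 13×4 = 315.

315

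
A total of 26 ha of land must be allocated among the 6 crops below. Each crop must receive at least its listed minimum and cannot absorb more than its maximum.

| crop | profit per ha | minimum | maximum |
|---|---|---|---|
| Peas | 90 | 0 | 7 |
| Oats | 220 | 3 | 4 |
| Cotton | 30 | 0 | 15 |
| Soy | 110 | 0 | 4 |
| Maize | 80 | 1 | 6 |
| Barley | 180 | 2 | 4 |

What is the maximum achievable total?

Meeting every minimum uses 0+3+0+0+1+2 = 6 ha, leaving 20.
Highest profit per ha first: Oats 220 > Barley 180 > Soy 110 > Peas 90 > Maize 80 > Cotton 30.
Oats takes 1 more to reach its cap of 4 → 19 left.
Barley: +2 to 4 (cap) → 17 left.
Give Soy 4 more to hit its cap of 4 → 13 left.
Give Peas 7 more to hit its cap of 7 → 6 left.
Give Maize 5 more to hit its cap of 6 → 1 left.
Cotton has room for 15 more but only 1 remain, so it gets 1.
Total = 90×7 + 220×4 + 30×1 + 110×4 + 80×6 + 180×4 = 3180.

3180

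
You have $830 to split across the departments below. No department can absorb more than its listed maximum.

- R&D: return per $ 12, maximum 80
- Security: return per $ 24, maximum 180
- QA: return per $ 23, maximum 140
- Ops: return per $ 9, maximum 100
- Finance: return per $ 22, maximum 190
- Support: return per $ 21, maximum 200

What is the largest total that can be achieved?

17240

Order the departments by return per $: Security 24 > QA 23 > Finance 22 > Support 21 > R&D 12 > Ops 9.
Security takes 180 to reach its cap of 180 ; 650 left.
Give QA 140 to hit its cap of 140 ; 510 left.
Finance: +190 to 190 (cap) ; 320 left.
Support takes 200 to reach its cap of 200 ; 120 left.
Give R&D 80 to hit its cap of 80 ; 40 left.
Ops has room for 100 but only 40 remain, so it gets 40.
Total = 12×80 + 24×180 + 23×140 + 9×40 + 22×190 + 21×200 = 17240.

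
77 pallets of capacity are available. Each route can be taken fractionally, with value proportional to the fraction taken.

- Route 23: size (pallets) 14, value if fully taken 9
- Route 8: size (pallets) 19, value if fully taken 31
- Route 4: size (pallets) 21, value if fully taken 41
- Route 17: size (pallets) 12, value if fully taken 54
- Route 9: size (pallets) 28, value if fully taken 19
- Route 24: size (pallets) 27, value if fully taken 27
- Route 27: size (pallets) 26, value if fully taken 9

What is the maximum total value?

Sort by value density: Route 17 54/12≈4.5, Route 4 41/21≈1.95, Route 8 31/19≈1.63, Route 24 27/27≈1, Route 9 19/28≈0.679, Route 23 9/14≈0.643, Route 27 9/26≈0.346.
Take all of Route 17 (12 pallets, value 54) ; 65 pallets left.
All 21 pallets of Route 4 fit (value 41) ; 44 remain.
Route 8: take in full, 19 pallets for value 31 ; 25 left.
Only 25 pallets remain; take 25/27 of Route 24 for value 27×25/27 = 25.
Total value = 151.

151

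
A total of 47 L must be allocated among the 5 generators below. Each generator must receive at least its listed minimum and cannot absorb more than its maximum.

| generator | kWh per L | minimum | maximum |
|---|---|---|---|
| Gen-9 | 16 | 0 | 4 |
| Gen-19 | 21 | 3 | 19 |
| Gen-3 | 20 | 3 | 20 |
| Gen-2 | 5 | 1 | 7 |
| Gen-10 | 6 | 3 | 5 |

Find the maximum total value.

Meeting every minimum uses 0+3+3+1+3 = 10 L, leaving 37.
Rank by kWh per L: Gen-19 21 > Gen-3 20 > Gen-9 16 > Gen-10 6 > Gen-2 5.
Gen-19: +16 to 19 (cap) ; 21 left.
Gen-3 takes 17 more to reach its cap of 20 ; 4 left.
Gen-9: +4 to 4 (cap) ; 0 left.
Total = 16×4 + 21×19 + 20×20 + 5×1 + 6×3 = 886.

886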